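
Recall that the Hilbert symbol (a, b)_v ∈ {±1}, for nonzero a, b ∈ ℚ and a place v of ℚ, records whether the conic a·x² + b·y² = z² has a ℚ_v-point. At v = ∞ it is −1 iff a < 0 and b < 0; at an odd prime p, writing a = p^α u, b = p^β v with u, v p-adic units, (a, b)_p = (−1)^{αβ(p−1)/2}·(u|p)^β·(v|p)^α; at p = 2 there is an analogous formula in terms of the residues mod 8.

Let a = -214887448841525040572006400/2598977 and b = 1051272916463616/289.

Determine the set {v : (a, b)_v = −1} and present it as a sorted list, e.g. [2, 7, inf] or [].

Mod squares: a ≡ -697, b ≡ 63591. Check v ∈ {∞, 2, 3, 5, 7, 11, 17, 23, 41, 47}.
v=17: a=17^-3·(≡3), b=17^-2·(≡3) mod 17; (3|17)=-1, (3|17)=-1; (−1)^{-3·-2·8}·(-1)^-2·(-1)^-3 = -1.
v=7: a=7^6·(≡5), b=7^4·(≡5) mod 7; (5|7)=-1, (5|7)=-1; (−1)^{6·4·3}·(-1)^4·(-1)^6 = +1.
v=41: a=41^5·(≡17), b=41^3·(≡35) mod 41; (17|41)=-1, (35|41)=-1; (−1)^{5·3·20}·(-1)^3·(-1)^5 = +1.
v=2: v_2(a)=18, v_2(b)=12; units ≡ 7, 7 (mod 8); ε·ε+αω+βω = 1·1+18·0+12·0 ≡ 1  ⇒  (a,b)_2 = -1.
v=47: a=47^2·(≡27), b=47^1·(≡17) mod 47; (27|47)=+1, (17|47)=+1; (−1)^{2·1·23}·(+1)^1·(+1)^2 = +1.
v=∞: -697 < 0 and 63591 > 0  ⇒  (a,b)_∞ = +1.
v=11: a=11^2·(≡8), b=11^1·(≡7) mod 11; (8|11)=-1, (7|11)=-1; (−1)^{2·1·5}·(-1)^1·(-1)^2 = -1.
v=3: a=3^2·(≡2), b=3^1·(≡2) mod 3; (2|3)=-1, (2|3)=-1; (−1)^{2·1·1}·(-1)^1·(-1)^2 = -1.
v=23: a=23^-2·(≡9), b=23^0·(≡19) mod 23; (9|23)=+1, (19|23)=-1; (−1)^{-2·0·11}·(+1)^0·(-1)^-2 = +1.
v=5: a=5^2·(≡2), b=5^0·(≡4) mod 5; (2|5)=-1, (4|5)=+1; (−1)^{2·0·2}·(-1)^0·(+1)^2 = +1.
(-697, 63591 / ℚ) ramifies at {2, 3, 11, 17}: a division algebra.

[2, 3, 11, 17]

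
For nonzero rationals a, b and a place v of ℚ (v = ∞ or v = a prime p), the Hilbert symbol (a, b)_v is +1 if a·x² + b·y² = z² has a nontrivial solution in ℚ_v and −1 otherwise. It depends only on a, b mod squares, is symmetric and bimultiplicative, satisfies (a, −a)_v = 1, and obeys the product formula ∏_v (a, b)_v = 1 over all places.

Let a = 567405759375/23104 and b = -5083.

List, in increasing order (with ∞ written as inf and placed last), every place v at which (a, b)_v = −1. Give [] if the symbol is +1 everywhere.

Mod squares: a ≡ 25415, b ≡ -5083. Check v ∈ {∞, 2, 3, 5, 7, 13, 17, 19, 23}.
v=13: a=13^1·(≡8), b=13^1·(≡12) mod 13; (8|13)=-1, (12|13)=+1; (−1)^{1·1·6}·(-1)^1·(+1)^1 = -1.
v=3: a=3^6·(≡2), b=3^0·(≡2) mod 3; (2|3)=-1, (2|3)=-1; (−1)^{6·0·1}·(-1)^0·(-1)^6 = +1.
v=∞: 25415 > 0 and -5083 < 0  ⇒  (a,b)_∞ = +1.
v=5: a=5^5·(≡2), b=5^0·(≡2) mod 5; (2|5)=-1, (2|5)=-1; (−1)^{5·0·2}·(-1)^0·(-1)^5 = -1.
v=2: v_2(a)=-6, v_2(b)=0; units ≡ 7, 5 (mod 8); ε·ε+αω+βω = 1·0+-6·1+0·0 ≡ 0  ⇒  (a,b)_2 = +1.
v=7: a=7^2·(≡6), b=7^0·(≡6) mod 7; (6|7)=-1, (6|7)=-1; (−1)^{2·0·3}·(-1)^0·(-1)^2 = +1.
v=23: a=23^1·(≡16), b=23^1·(≡9) mod 23; (16|23)=+1, (9|23)=+1; (−1)^{1·1·11}·(+1)^1·(+1)^1 = -1.
v=19: a=19^-2·(≡2), b=19^0·(≡9) mod 19; (2|19)=-1, (9|19)=+1; (−1)^{-2·0·9}·(-1)^0·(+1)^-2 = +1.
v=17: a=17^1·(≡16), b=17^1·(≡7) mod 17; (16|17)=+1, (7|17)=-1; (−1)^{1·1·8}·(+1)^1·(-1)^1 = -1.
|Ram(25415, -5083)| = 4, even; anisotropic at {5, 13, 17, 23}.

[5, 13, 17, 23]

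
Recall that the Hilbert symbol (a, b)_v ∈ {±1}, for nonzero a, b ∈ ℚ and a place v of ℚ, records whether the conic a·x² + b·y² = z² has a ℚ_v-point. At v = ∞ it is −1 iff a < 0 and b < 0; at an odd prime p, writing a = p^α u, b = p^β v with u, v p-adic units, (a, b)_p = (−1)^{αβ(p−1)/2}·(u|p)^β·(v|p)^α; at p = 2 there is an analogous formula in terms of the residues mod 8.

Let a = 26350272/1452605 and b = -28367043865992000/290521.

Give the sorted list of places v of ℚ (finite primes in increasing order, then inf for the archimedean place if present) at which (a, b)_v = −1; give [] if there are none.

(a, b) ≡ (25415, -76245) mod (ℚ^×)²; places V = {2, 3, 5, 7, 11, 13, 17, 23, ∞}.
(a,b)_2: α=6, β=6; u≡7, v≡3 (mod 8); ε(u)ε(v)=1·1, αω(v)=6·1, βω(u)=6·0; sum ≡ 1  ⇒  -1.
(a,b)_3: α=4, u≡2; β=3, v≡1 (mod 3); (2|3)=-1, (1|3)=+1; sign (−1)^0·-1^3·+1^4 = -1.
(a,b)_11: α=-2, u≡9; β=-2, v≡6 (mod 11); (9|11)=+1, (6|11)=-1; sign (−1)^0·+1^-2·-1^-2 = +1.
(a,b)_13: α=1, u≡8; β=3, v≡6 (mod 13); (8|13)=-1, (6|13)=-1; sign (−1)^0·-1^3·-1^1 = +1.
(a,b)_17: α=1, u≡4; β=3, v≡12 (mod 17); (4|17)=+1, (12|17)=-1; sign (−1)^0·+1^3·-1^1 = -1.
(a,b)_∞: sgn(25415)=+, sgn(-76245)=−, so +1.
(a,b)_5: α=-1, u≡2; β=3, v≡4 (mod 5); (2|5)=-1, (4|5)=+1; sign (−1)^0·-1^3·+1^-1 = -1.
(a,b)_7: α=-4, u≡6; β=-4, v≡3 (mod 7); (6|7)=-1, (3|7)=-1; sign (−1)^0·-1^-4·-1^-4 = +1.
(a,b)_23: α=1, u≡2; β=3, v≡14 (mod 23); (2|23)=+1, (14|23)=-1; sign (−1)^1·+1^3·-1^1 = +1.
|Ram(25415, -76245)| = 4, even; anisotropic at {2, 3, 5, 17}.

[2, 3, 5, 17]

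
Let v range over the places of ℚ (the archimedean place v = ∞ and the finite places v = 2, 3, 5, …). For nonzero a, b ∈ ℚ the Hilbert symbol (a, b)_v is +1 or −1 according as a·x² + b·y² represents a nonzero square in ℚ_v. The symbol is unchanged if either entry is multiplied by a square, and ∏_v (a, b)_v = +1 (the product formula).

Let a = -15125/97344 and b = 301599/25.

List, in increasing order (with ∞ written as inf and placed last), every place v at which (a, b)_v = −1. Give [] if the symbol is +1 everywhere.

Mod squares: a ≡ -5, b ≡ 33511. Check v ∈ {∞, 2, 3, 5, 11, 13, 23, 31, 47}.
v=5: a=5^3·(≡1), b=5^-2·(≡4) mod 5; (1|5)=+1, (4|5)=+1; (−1)^{3·-2·2}·(+1)^-2·(+1)^3 = +1.
v=∞: -5 < 0 and 33511 > 0  ⇒  (a,b)_∞ = +1.
v=3: a=3^-2·(≡1), b=3^2·(≡1) mod 3; (1|3)=+1, (1|3)=+1; (−1)^{-2·2·1}·(+1)^2·(+1)^-2 = +1.
v=2: v_2(a)=-6, v_2(b)=0; units ≡ 3, 7 (mod 8); ε·ε+αω+βω = 1·1+-6·0+0·1 ≡ 1  ⇒  (a,b)_2 = -1.
v=47: a=47^0·(≡8), b=47^1·(≡1) mod 47; (8|47)=+1, (1|47)=+1; (−1)^{0·1·23}·(+1)^1·(+1)^0 = +1.
v=11: a=11^2·(≡8), b=11^0·(≡4) mod 11; (8|11)=-1, (4|11)=+1; (−1)^{2·0·5}·(-1)^0·(+1)^2 = +1.
v=31: a=31^0·(≡24), b=31^1·(≡6) mod 31; (24|31)=-1, (6|31)=-1; (−1)^{0·1·15}·(-1)^1·(-1)^0 = -1.
v=23: a=23^0·(≡4), b=23^1·(≡13) mod 23; (4|23)=+1, (13|23)=+1; (−1)^{0·1·11}·(+1)^1·(+1)^0 = +1.
v=13: a=13^-2·(≡5), b=13^0·(≡1) mod 13; (5|13)=-1, (1|13)=+1; (−1)^{-2·0·6}·(-1)^0·(+1)^-2 = +1.
|Ram(-5, 33511)| = 2, even; anisotropic at {2, 31}.

[2, 31]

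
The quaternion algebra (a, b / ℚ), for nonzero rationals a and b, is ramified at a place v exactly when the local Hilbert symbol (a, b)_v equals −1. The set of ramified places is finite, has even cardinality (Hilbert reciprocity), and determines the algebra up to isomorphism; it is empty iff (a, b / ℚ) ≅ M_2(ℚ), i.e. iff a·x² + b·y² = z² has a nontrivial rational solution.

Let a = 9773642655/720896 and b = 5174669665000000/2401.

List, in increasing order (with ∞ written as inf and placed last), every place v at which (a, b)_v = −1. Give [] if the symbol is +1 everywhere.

[5, 11]

(a, b) ≡ (1045, 118465) mod (ℚ^×)²; places V = {2, 3, 5, 7, 11, 19, 23, 29, 43, ∞}.
(a,b)_11: α=-1, u≡2; β=2, v≡7 (mod 11); (2|11)=-1, (7|11)=-1; sign (−1)^0·-1^2·-1^-1 = -1.
(a,b)_7: α=4, u≡1; β=-4, v≡4 (mod 7); (1|7)=+1, (4|7)=+1; sign (−1)^0·+1^-4·+1^4 = +1.
(a,b)_23: α=2, u≡20; β=0, v≡17 (mod 23); (20|23)=-1, (17|23)=-1; sign (−1)^0·-1^0·-1^2 = +1.
(a,b)_3: α=4, u≡1; β=0, v≡1 (mod 3); (1|3)=+1, (1|3)=+1; sign (−1)^0·+1^0·+1^4 = +1.
(a,b)_∞: sgn(1045)=+, sgn(118465)=+, so +1.
(a,b)_43: α=0, u≡10; β=1, v≡19 (mod 43); (10|43)=+1, (19|43)=-1; sign (−1)^0·+1^1·-1^0 = +1.
(a,b)_5: α=1, u≡1; β=7, v≡2 (mod 5); (1|5)=+1, (2|5)=-1; sign (−1)^0·+1^7·-1^1 = -1.
(a,b)_2: α=-16, β=6; u≡5, v≡1 (mod 8); ε(u)ε(v)=0·0, αω(v)=-16·0, βω(u)=6·1; sum ≡ 0  ⇒  +1.
(a,b)_29: α=0, u≡28; β=1, v≡6 (mod 29); (28|29)=+1, (6|29)=+1; sign (−1)^0·+1^1·+1^0 = +1.
(a,b)_19: α=1, u≡6; β=3, v≡14 (mod 19); (6|19)=+1, (14|19)=-1; sign (−1)^1·+1^3·-1^1 = +1.
Ram(1045, 118465) = {5, 11}; no ℚ_5-point on the conic.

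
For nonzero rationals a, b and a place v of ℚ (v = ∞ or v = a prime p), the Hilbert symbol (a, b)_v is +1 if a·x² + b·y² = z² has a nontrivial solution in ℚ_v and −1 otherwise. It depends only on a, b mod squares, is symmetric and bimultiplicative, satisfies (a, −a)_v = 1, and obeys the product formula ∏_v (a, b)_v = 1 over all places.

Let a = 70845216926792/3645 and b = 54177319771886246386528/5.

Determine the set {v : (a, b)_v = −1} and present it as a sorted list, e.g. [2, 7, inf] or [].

Mod squares: a ≡ 6220810, b ≡ 110. Check v ∈ {∞, 2, 3, 5, 7, 11, 17, 23, 37, 43}.
v=17: a=17^1·(≡3), b=17^2·(≡16) mod 17; (3|17)=-1, (16|17)=+1; (−1)^{1·2·8}·(-1)^2·(+1)^1 = +1.
v=37: a=37^1·(≡18), b=37^4·(≡25) mod 37; (18|37)=-1, (25|37)=+1; (−1)^{1·4·18}·(-1)^4·(+1)^1 = +1.
v=7: a=7^6·(≡2), b=7^4·(≡3) mod 7; (2|7)=+1, (3|7)=-1; (−1)^{6·4·3}·(+1)^4·(-1)^6 = +1.
v=∞: 6220810 > 0 and 110 > 0  ⇒  (a,b)_∞ = +1.
v=11: a=11^2·(≡6), b=11^3·(≡10) mod 11; (6|11)=-1, (10|11)=-1; (−1)^{2·3·5}·(-1)^3·(-1)^2 = -1.
v=43: a=43^1·(≡27), b=43^2·(≡36) mod 43; (27|43)=-1, (36|43)=+1; (−1)^{1·2·21}·(-1)^2·(+1)^1 = +1.
v=5: a=5^-1·(≡3), b=5^-1·(≡3) mod 5; (3|5)=-1, (3|5)=-1; (−1)^{-1·-1·2}·(-1)^-1·(-1)^-1 = +1.
v=23: a=23^1·(≡16), b=23^2·(≡1) mod 23; (16|23)=+1, (1|23)=+1; (−1)^{1·2·11}·(+1)^2·(+1)^1 = +1.
v=2: v_2(a)=3, v_2(b)=5; units ≡ 5, 7 (mod 8); ε·ε+αω+βω = 0·1+3·0+5·1 ≡ 1  ⇒  (a,b)_2 = -1.
v=3: a=3^-6·(≡1), b=3^0·(≡2) mod 3; (1|3)=+1, (2|3)=-1; (−1)^{-6·0·1}·(+1)^0·(-1)^-6 = +1.
(6220810, 110 / ℚ) ramifies at {2, 11}: a division algebra.

[2, 11]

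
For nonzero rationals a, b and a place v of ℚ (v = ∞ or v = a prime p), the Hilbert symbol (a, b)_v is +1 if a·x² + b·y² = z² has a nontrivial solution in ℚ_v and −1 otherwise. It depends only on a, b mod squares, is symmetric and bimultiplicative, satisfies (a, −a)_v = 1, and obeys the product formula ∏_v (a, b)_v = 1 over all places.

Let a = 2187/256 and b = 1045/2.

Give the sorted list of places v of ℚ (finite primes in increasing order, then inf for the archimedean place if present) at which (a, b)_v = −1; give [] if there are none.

[2, 3, 5, 19]

(a, b) ≡ (3, 2090) mod (ℚ^×)²; places V = {2, 3, 5, 11, 19, ∞}.
(a,b)_3: α=7, u≡1; β=0, v≡2 (mod 3); (1|3)=+1, (2|3)=-1; sign (−1)^0·+1^0·-1^7 = -1.
(a,b)_5: α=0, u≡2; β=1, v≡2 (mod 5); (2|5)=-1, (2|5)=-1; sign (−1)^0·-1^1·-1^0 = -1.
(a,b)_19: α=0, u≡15; β=1, v≡18 (mod 19); (15|19)=-1, (18|19)=-1; sign (−1)^0·-1^1·-1^0 = -1.
(a,b)_∞: sgn(3)=+, sgn(2090)=+, so +1.
(a,b)_11: α=0, u≡3; β=1, v≡9 (mod 11); (3|11)=+1, (9|11)=+1; sign (−1)^0·+1^1·+1^0 = +1.
(a,b)_2: α=-8, β=-1; u≡3, v≡5 (mod 8); ε(u)ε(v)=1·0, αω(v)=-8·1, βω(u)=-1·1; sum ≡ 1  ⇒  -1.
|Ram(3, 2090)| = 4, even; anisotropic at {2, 3, 5, 19}.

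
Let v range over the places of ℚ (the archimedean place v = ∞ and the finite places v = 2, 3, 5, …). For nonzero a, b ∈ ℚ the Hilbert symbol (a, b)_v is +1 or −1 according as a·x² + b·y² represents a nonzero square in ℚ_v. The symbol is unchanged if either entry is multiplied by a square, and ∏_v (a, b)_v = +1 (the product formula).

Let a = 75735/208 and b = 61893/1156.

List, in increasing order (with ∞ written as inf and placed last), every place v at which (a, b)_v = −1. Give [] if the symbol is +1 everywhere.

[5, 11]

(a, b) ≡ (12155, 13) mod (ℚ^×)²; places V = {2, 3, 5, 11, 13, 17, 23, ∞}.
(a,b)_13: α=-1, u≡12; β=1, v≡10 (mod 13); (12|13)=+1, (10|13)=+1; sign (−1)^0·+1^1·+1^-1 = +1.
(a,b)_17: α=1, u≡13; β=-2, v≡16 (mod 17); (13|17)=+1, (16|17)=+1; sign (−1)^0·+1^-2·+1^1 = +1.
(a,b)_3: α=4, u≡2; β=2, v≡1 (mod 3); (2|3)=-1, (1|3)=+1; sign (−1)^0·-1^2·+1^4 = +1.
(a,b)_5: α=1, u≡4; β=0, v≡3 (mod 5); (4|5)=+1, (3|5)=-1; sign (−1)^0·+1^0·-1^1 = -1.
(a,b)_11: α=1, u≡1; β=0, v≡7 (mod 11); (1|11)=+1, (7|11)=-1; sign (−1)^0·+1^0·-1^1 = -1.
(a,b)_2: α=-4, β=-2; u≡3, v≡5 (mod 8); ε(u)ε(v)=1·0, αω(v)=-4·1, βω(u)=-2·1; sum ≡ 0  ⇒  +1.
(a,b)_∞: sgn(12155)=+, sgn(13)=+, so +1.
(a,b)_23: α=0, u≡19; β=2, v≡8 (mod 23); (19|23)=-1, (8|23)=+1; sign (−1)^0·-1^2·+1^0 = +1.
Ram(12155, 13) = {5, 11}; no ℚ_5-point on the conic.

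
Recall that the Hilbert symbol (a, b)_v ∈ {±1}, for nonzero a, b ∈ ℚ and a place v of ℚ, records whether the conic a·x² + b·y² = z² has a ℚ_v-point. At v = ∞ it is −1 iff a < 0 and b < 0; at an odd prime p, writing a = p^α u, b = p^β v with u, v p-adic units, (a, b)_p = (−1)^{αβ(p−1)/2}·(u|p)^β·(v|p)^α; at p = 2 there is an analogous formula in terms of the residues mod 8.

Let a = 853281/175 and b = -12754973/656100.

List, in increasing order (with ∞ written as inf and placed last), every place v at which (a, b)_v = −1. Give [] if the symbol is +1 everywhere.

Mod squares: a ≡ 3927, b ≡ -77. Check v ∈ {∞, 2, 3, 5, 7, 11, 13, 17, 37}.
v=2: v_2(a)=0, v_2(b)=-2; units ≡ 7, 3 (mod 8); ε·ε+αω+βω = 1·1+0·1+-2·0 ≡ 1  ⇒  (a,b)_2 = -1.
v=∞: 3927 > 0 and -77 < 0  ⇒  (a,b)_∞ = +1.
v=11: a=11^1·(≡1), b=11^3·(≡4) mod 11; (1|11)=+1, (4|11)=+1; (−1)^{1·3·5}·(+1)^3·(+1)^1 = -1.
v=13: a=13^2·(≡3), b=13^0·(≡1) mod 13; (3|13)=+1, (1|13)=+1; (−1)^{2·0·6}·(+1)^0·(+1)^2 = +1.
v=7: a=7^-1·(≡4), b=7^1·(≡6) mod 7; (4|7)=+1, (6|7)=-1; (−1)^{-1·1·3}·(+1)^1·(-1)^-1 = +1.
v=17: a=17^1·(≡12), b=17^0·(≡4) mod 17; (12|17)=-1, (4|17)=+1; (−1)^{1·0·8}·(-1)^0·(+1)^1 = +1.
v=37: a=37^0·(≡5), b=37^2·(≡12) mod 37; (5|37)=-1, (12|37)=+1; (−1)^{0·2·18}·(-1)^2·(+1)^0 = +1.
v=5: a=5^-2·(≡3), b=5^-2·(≡3) mod 5; (3|5)=-1, (3|5)=-1; (−1)^{-2·-2·2}·(-1)^-2·(-1)^-2 = +1.
v=3: a=3^3·(≡1), b=3^-8·(≡1) mod 3; (1|3)=+1, (1|3)=+1; (−1)^{3·-8·1}·(+1)^-8·(+1)^3 = +1.
Ram(3927, -77) = {2, 11}; no ℚ_2-point on the conic.

[2, 11]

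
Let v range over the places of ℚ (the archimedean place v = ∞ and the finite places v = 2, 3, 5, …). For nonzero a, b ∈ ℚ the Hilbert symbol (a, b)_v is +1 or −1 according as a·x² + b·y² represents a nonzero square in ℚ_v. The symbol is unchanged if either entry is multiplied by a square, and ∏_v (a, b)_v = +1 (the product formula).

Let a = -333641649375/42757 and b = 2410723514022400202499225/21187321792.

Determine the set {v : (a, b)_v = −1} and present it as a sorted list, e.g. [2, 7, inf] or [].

[11, 23]

(a, b) ≡ (-28083, 7) mod (ℚ^×)²; places V = {2, 3, 5, 7, 11, 13, 17, 23, 29, 31, 37, 43, ∞}.
(a,b)_3: α=3, u≡2; β=6, v≡1 (mod 3); (2|3)=-1, (1|3)=+1; sign (−1)^0·-1^6·+1^3 = +1.
(a,b)_29: α=0, u≡10; β=2, v≡24 (mod 29); (10|29)=-1, (24|29)=+1; sign (−1)^0·-1^2·+1^0 = +1.
(a,b)_11: α=-1, u≡8; β=2, v≡6 (mod 11); (8|11)=-1, (6|11)=-1; sign (−1)^0·-1^2·-1^-1 = -1.
(a,b)_∞: sgn(-28083)=−, sgn(7)=+, so +1.
(a,b)_2: α=0, β=-6; u≡5, v≡7 (mod 8); ε(u)ε(v)=0·1, αω(v)=0·0, βω(u)=-6·1; sum ≡ 0  ⇒  +1.
(a,b)_31: α=0, u≡24; β=2, v≡20 (mod 31); (24|31)=-1, (20|31)=+1; sign (−1)^0·-1^2·+1^0 = +1.
(a,b)_43: α=2, u≡12; β=4, v≡33 (mod 43); (12|43)=-1, (33|43)=-1; sign (−1)^0·-1^4·-1^2 = +1.
(a,b)_7: α=0, u≡1; β=-1, v≡1 (mod 7); (1|7)=+1, (1|7)=+1; sign (−1)^0·+1^-1·+1^0 = +1.
(a,b)_17: α=2, u≡15; β=2, v≡3 (mod 17); (15|17)=+1, (3|17)=-1; sign (−1)^0·+1^2·-1^2 = +1.
(a,b)_5: α=4, u≡3; β=2, v≡2 (mod 5); (3|5)=-1, (2|5)=-1; sign (−1)^0·-1^2·-1^4 = +1.
(a,b)_13: α=-2, u≡3; β=-2, v≡8 (mod 13); (3|13)=+1, (8|13)=-1; sign (−1)^0·+1^-2·-1^-2 = +1.
(a,b)_23: α=-1, u≡20; β=-4, v≡20 (mod 23); (20|23)=-1, (20|23)=-1; sign (−1)^0·-1^-4·-1^-1 = -1.
(a,b)_37: α=1, u≡31; β=2, v≡1 (mod 37); (31|37)=-1, (1|37)=+1; sign (−1)^0·-1^2·+1^1 = +1.
Ram(-28083, 7) = {11, 23}; no ℚ_11-point on the conic.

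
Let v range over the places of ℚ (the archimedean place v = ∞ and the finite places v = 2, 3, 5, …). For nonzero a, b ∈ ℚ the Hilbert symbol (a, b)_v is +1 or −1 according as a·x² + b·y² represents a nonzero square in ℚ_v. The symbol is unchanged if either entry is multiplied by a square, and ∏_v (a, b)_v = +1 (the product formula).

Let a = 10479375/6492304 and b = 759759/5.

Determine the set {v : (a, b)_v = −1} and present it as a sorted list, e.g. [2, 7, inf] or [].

[2, 3, 5, 23]

(a, b) ≡ (23, 31395) mod (ℚ^×)²; places V = {2, 3, 5, 7, 11, 13, 23, ∞}.
(a,b)_2: α=-4, β=0; u≡7, v≡3 (mod 8); ε(u)ε(v)=1·1, αω(v)=-4·1, βω(u)=0·0; sum ≡ 1  ⇒  -1.
(a,b)_23: α=1, u≡9; β=1, v≡1 (mod 23); (9|23)=+1, (1|23)=+1; sign (−1)^1·+1^1·+1^1 = -1.
(a,b)_7: α=-4, u≡2; β=1, v≡6 (mod 7); (2|7)=+1, (6|7)=-1; sign (−1)^0·+1^1·-1^-4 = +1.
(a,b)_5: α=4, u≡3; β=-1, v≡4 (mod 5); (3|5)=-1, (4|5)=+1; sign (−1)^0·-1^-1·+1^4 = -1.
(a,b)_∞: sgn(23)=+, sgn(31395)=+, so +1.
(a,b)_3: α=6, u≡2; β=1, v≡1 (mod 3); (2|3)=-1, (1|3)=+1; sign (−1)^0·-1^1·+1^6 = -1.
(a,b)_13: α=-2, u≡10; β=1, v≡12 (mod 13); (10|13)=+1, (12|13)=+1; sign (−1)^0·+1^1·+1^-2 = +1.
(a,b)_11: α=0, u≡1; β=2, v≡4 (mod 11); (1|11)=+1, (4|11)=+1; sign (−1)^0·+1^2·+1^0 = +1.
|Ram(23, 31395)| = 4, even; anisotropic at {2, 3, 5, 23}.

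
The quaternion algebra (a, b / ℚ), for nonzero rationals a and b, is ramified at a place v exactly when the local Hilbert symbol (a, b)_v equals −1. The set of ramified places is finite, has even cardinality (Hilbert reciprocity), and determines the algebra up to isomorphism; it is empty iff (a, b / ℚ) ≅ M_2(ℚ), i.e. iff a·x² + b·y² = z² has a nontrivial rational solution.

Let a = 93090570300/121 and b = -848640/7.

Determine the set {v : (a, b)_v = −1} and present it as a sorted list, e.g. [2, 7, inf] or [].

Mod squares: a ≡ 39767, b ≡ -23205. Check v ∈ {∞, 2, 3, 5, 7, 11, 13, 17, 19, 23}.
v=∞: 39767 > 0 and -23205 < 0  ⇒  (a,b)_∞ = +1.
v=17: a=17^2·(≡16), b=17^1·(≡11) mod 17; (16|17)=+1, (11|17)=-1; (−1)^{2·1·8}·(+1)^1·(-1)^2 = +1.
v=11: a=11^-2·(≡2), b=11^0·(≡3) mod 11; (2|11)=-1, (3|11)=+1; (−1)^{-2·0·5}·(-1)^0·(+1)^-2 = +1.
v=5: a=5^2·(≡2), b=5^1·(≡1) mod 5; (2|5)=-1, (1|5)=+1; (−1)^{2·1·2}·(-1)^1·(+1)^2 = -1.
v=13: a=13^1·(≡3), b=13^1·(≡12) mod 13; (3|13)=+1, (12|13)=+1; (−1)^{1·1·6}·(+1)^1·(+1)^1 = +1.
v=2: v_2(a)=2, v_2(b)=8; units ≡ 7, 3 (mod 8); ε·ε+αω+βω = 1·1+2·1+8·0 ≡ 1  ⇒  (a,b)_2 = -1.
v=3: a=3^4·(≡2), b=3^1·(≡2) mod 3; (2|3)=-1, (2|3)=-1; (−1)^{4·1·1}·(-1)^1·(-1)^4 = -1.
v=23: a=23^1·(≡4), b=23^0·(≡2) mod 23; (4|23)=+1, (2|23)=+1; (−1)^{1·0·11}·(+1)^0·(+1)^1 = +1.
v=7: a=7^1·(≡4), b=7^-1·(≡5) mod 7; (4|7)=+1, (5|7)=-1; (−1)^{1·-1·3}·(+1)^-1·(-1)^1 = +1.
v=19: a=19^1·(≡13), b=19^0·(≡2) mod 19; (13|19)=-1, (2|19)=-1; (−1)^{1·0·9}·(-1)^0·(-1)^1 = -1.
|Ram(39767, -23205)| = 4, even; anisotropic at {2, 3, 5, 19}.

[2, 3, 5, 19]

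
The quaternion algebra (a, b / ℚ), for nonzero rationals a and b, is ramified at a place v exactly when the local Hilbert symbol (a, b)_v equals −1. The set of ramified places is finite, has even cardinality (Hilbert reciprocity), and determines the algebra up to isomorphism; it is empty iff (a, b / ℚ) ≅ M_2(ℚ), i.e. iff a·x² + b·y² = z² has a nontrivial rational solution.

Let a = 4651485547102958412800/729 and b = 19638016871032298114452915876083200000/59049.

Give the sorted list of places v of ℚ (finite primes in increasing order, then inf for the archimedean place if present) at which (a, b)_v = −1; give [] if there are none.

(a, b) ≡ (112217, 1295) mod (ℚ^×)²; places V = {2, 3, 5, 7, 11, 17, 23, 37, 41, ∞}.
(a,b)_∞: sgn(112217)=+, sgn(1295)=+, so +1.
(a,b)_7: α=3, u≡4; β=9, v≡5 (mod 7); (4|7)=+1, (5|7)=-1; sign (−1)^1·+1^9·-1^3 = +1.
(a,b)_2: α=10, β=12; u≡1, v≡7 (mod 8); ε(u)ε(v)=0·1, αω(v)=10·0, βω(u)=12·0; sum ≡ 0  ⇒  +1.
(a,b)_17: α=7, u≡12; β=8, v≡6 (mod 17); (12|17)=-1, (6|17)=-1; sign (−1)^0·-1^8·-1^7 = -1.
(a,b)_37: α=2, u≡3; β=3, v≡18 (mod 37); (3|37)=+1, (18|37)=-1; sign (−1)^0·+1^3·-1^2 = +1.
(a,b)_41: α=1, u≡5; β=2, v≡35 (mod 41); (5|41)=+1, (35|41)=-1; sign (−1)^0·+1^2·-1^1 = -1.
(a,b)_23: α=1, u≡12; β=2, v≡10 (mod 23); (12|23)=+1, (10|23)=-1; sign (−1)^0·+1^2·-1^1 = -1.
(a,b)_11: α=0, u≡2; β=2, v≡6 (mod 11); (2|11)=-1, (6|11)=-1; sign (−1)^0·-1^2·-1^0 = +1.
(a,b)_5: α=2, u≡3; β=5, v≡1 (mod 5); (3|5)=-1, (1|5)=+1; sign (−1)^0·-1^5·+1^2 = -1.
(a,b)_3: α=-6, u≡2; β=-10, v≡2 (mod 3); (2|3)=-1, (2|3)=-1; sign (−1)^0·-1^-10·-1^-6 = +1.
Ram(112217, 1295) = {5, 17, 23, 41}; no ℚ_5-point on the conic.

[5, 17, 23, 41]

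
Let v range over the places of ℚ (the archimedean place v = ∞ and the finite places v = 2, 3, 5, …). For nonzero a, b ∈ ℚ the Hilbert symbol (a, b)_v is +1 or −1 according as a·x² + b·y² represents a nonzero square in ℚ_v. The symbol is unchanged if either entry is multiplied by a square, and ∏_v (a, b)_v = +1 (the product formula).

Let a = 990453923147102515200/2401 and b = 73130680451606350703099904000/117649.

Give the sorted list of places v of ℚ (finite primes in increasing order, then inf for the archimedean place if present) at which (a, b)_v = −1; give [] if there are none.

(a, b) ≡ (46509703, 6339474735) mod (ℚ^×)²; places V = {2, 3, 5, 7, 11, 19, 23, 31, 37, 41, 43, ∞}.
(a,b)_19: α=2, u≡8; β=3, v≡9 (mod 19); (8|19)=-1, (9|19)=+1; sign (−1)^0·-1^3·+1^2 = -1.
(a,b)_3: α=2, u≡1; β=3, v≡2 (mod 3); (1|3)=+1, (2|3)=-1; sign (−1)^0·+1^3·-1^2 = +1.
(a,b)_31: α=1, u≡15; β=1, v≡25 (mod 31); (15|31)=-1, (25|31)=+1; sign (−1)^1·-1^1·+1^1 = +1.
(a,b)_11: α=2, u≡1; β=3, v≡2 (mod 11); (1|11)=+1, (2|11)=-1; sign (−1)^0·+1^3·-1^2 = +1.
(a,b)_2: α=12, β=22; u≡7, v≡7 (mod 8); ε(u)ε(v)=1·1, αω(v)=12·0, βω(u)=22·0; sum ≡ 1  ⇒  -1.
(a,b)_7: α=-4, u≡1; β=-6, v≡3 (mod 7); (1|7)=+1, (3|7)=-1; sign (−1)^0·+1^-6·-1^-4 = +1.
(a,b)_∞: sgn(46509703)=+, sgn(6339474735)=+, so +1.
(a,b)_37: α=1, u≡23; β=1, v≡36 (mod 37); (23|37)=-1, (36|37)=+1; sign (−1)^0·-1^1·+1^1 = -1.
(a,b)_5: α=2, u≡3; β=3, v≡3 (mod 5); (3|5)=-1, (3|5)=-1; sign (−1)^0·-1^3·-1^2 = -1.
(a,b)_41: α=1, u≡10; β=1, v≡38 (mod 41); (10|41)=+1, (38|41)=-1; sign (−1)^0·+1^1·-1^1 = -1.
(a,b)_43: α=1, u≡32; β=1, v≡41 (mod 43); (32|43)=-1, (41|43)=+1; sign (−1)^1·-1^1·+1^1 = +1.
(a,b)_23: α=3, u≡16; β=4, v≡11 (mod 23); (16|23)=+1, (11|23)=-1; sign (−1)^0·+1^4·-1^3 = -1.
Ram(46509703, 6339474735) = {2, 5, 19, 23, 37, 41}; no ℚ_2-point on the conic.

[2, 5, 19, 23, 37, 41]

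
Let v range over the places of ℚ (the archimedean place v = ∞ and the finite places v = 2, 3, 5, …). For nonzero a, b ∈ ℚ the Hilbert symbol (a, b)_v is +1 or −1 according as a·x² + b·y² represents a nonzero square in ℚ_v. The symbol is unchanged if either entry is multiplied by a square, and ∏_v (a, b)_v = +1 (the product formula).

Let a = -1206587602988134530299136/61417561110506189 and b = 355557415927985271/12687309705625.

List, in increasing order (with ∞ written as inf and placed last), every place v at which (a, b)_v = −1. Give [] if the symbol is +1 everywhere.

(a, b) ≡ (-12441, 39) mod (ℚ^×)²; places V = {2, 3, 5, 7, 11, 13, 17, 19, 29, ∞}.
(a,b)_3: α=33, u≡2; β=23, v≡1 (mod 3); (2|3)=-1, (1|3)=+1; sign (−1)^1·-1^23·+1^33 = +1.
(a,b)_19: α=-2, u≡9; β=0, v≡6 (mod 19); (9|19)=+1, (6|19)=+1; sign (−1)^0·+1^0·+1^-2 = +1.
(a,b)_∞: sgn(-12441)=−, sgn(39)=+, so +1.
(a,b)_29: α=-3, u≡6; β=-2, v≡21 (mod 29); (6|29)=+1, (21|29)=-1; sign (−1)^0·+1^-2·-1^-3 = -1.
(a,b)_13: α=1, u≡11; β=1, v≡10 (mod 13); (11|13)=-1, (10|13)=+1; sign (−1)^0·-1^1·+1^1 = -1.
(a,b)_11: α=3, u≡8; β=2, v≡6 (mod 11); (8|11)=-1, (6|11)=-1; sign (−1)^0·-1^2·-1^3 = -1.
(a,b)_17: α=-8, u≡5; β=-6, v≡11 (mod 17); (5|17)=-1, (11|17)=-1; sign (−1)^0·-1^-6·-1^-8 = +1.
(a,b)_5: α=0, u≡1; β=-4, v≡4 (mod 5); (1|5)=+1, (4|5)=+1; sign (−1)^0·+1^-4·+1^0 = +1.
(a,b)_7: α=2, u≡3; β=4, v≡2 (mod 7); (3|7)=-1, (2|7)=+1; sign (−1)^0·-1^4·+1^2 = +1.
(a,b)_2: α=8, β=0; u≡7, v≡7 (mod 8); ε(u)ε(v)=1·1, αω(v)=8·0, βω(u)=0·0; sum ≡ 1  ⇒  -1.
(-12441, 39 / ℚ) ramifies at {2, 11, 13, 29}: a division algebra.

[2, 11, 13, 29]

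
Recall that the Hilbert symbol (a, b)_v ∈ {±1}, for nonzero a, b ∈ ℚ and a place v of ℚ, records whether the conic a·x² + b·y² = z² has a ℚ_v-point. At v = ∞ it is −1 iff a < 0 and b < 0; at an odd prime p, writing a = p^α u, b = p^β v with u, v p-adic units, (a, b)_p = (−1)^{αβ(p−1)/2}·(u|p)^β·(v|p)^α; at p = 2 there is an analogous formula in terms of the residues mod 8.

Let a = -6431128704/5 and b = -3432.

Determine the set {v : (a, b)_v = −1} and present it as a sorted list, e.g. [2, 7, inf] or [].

Mod squares: a ≡ -2730, b ≡ -858. Check v ∈ {∞, 2, 3, 5, 7, 11, 13}.
v=∞: -2730 < 0 and -858 < 0  ⇒  (a,b)_∞ = -1.
v=13: a=13^3·(≡6), b=13^1·(≡9) mod 13; (6|13)=-1, (9|13)=+1; (−1)^{3·1·6}·(-1)^1·(+1)^3 = -1.
v=11: a=11^2·(≡4), b=11^1·(≡7) mod 11; (4|11)=+1, (7|11)=-1; (−1)^{2·1·5}·(+1)^1·(-1)^2 = +1.
v=5: a=5^-1·(≡1), b=5^0·(≡3) mod 5; (1|5)=+1, (3|5)=-1; (−1)^{-1·0·2}·(+1)^0·(-1)^-1 = -1.
v=2: v_2(a)=7, v_2(b)=3; units ≡ 3, 3 (mod 8); ε·ε+αω+βω = 1·1+7·1+3·1 ≡ 1  ⇒  (a,b)_2 = -1.
v=3: a=3^3·(≡2), b=3^1·(≡2) mod 3; (2|3)=-1, (2|3)=-1; (−1)^{3·1·1}·(-1)^1·(-1)^3 = -1.
v=7: a=7^1·(≡2), b=7^0·(≡5) mod 7; (2|7)=+1, (5|7)=-1; (−1)^{1·0·3}·(+1)^0·(-1)^1 = -1.
|Ram(-2730, -858)| = 6, even; anisotropic at {2, 3, 5, 7, 13, ∞}.

[2, 3, 5, 7, 13, inf]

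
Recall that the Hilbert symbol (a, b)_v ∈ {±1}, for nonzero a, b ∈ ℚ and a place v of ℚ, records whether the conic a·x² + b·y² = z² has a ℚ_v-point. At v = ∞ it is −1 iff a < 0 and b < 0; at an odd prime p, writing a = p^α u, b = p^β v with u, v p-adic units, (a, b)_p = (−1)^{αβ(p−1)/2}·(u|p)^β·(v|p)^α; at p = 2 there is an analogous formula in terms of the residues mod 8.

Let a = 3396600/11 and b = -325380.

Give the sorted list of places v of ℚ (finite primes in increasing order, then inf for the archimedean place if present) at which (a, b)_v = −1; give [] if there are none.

[3, 17, 29, 37]

(a, b) ≡ (41514, -81345) mod (ℚ^×)²; places V = {2, 3, 5, 11, 17, 29, 37, ∞}.
(a,b)_∞: sgn(41514)=+, sgn(-81345)=−, so +1.
(a,b)_29: α=0, u≡3; β=1, v≡3 (mod 29); (3|29)=-1, (3|29)=-1; sign (−1)^0·-1^1·-1^0 = -1.
(a,b)_3: α=3, u≡2; β=1, v≡2 (mod 3); (2|3)=-1, (2|3)=-1; sign (−1)^1·-1^1·-1^3 = -1.
(a,b)_17: α=1, u≡3; β=1, v≡2 (mod 17); (3|17)=-1, (2|17)=+1; sign (−1)^0·-1^1·+1^1 = -1.
(a,b)_5: α=2, u≡4; β=1, v≡4 (mod 5); (4|5)=+1, (4|5)=+1; sign (−1)^0·+1^1·+1^2 = +1.
(a,b)_37: α=1, u≡7; β=0, v≡35 (mod 37); (7|37)=+1, (35|37)=-1; sign (−1)^0·+1^0·-1^1 = -1.
(a,b)_11: α=-1, u≡9; β=1, v≡10 (mod 11); (9|11)=+1, (10|11)=-1; sign (−1)^1·+1^1·-1^-1 = +1.
(a,b)_2: α=3, β=2; u≡5, v≡7 (mod 8); ε(u)ε(v)=0·1, αω(v)=3·0, βω(u)=2·1; sum ≡ 0  ⇒  +1.
|Ram(41514, -81345)| = 4, even; anisotropic at {3, 17, 29, 37}.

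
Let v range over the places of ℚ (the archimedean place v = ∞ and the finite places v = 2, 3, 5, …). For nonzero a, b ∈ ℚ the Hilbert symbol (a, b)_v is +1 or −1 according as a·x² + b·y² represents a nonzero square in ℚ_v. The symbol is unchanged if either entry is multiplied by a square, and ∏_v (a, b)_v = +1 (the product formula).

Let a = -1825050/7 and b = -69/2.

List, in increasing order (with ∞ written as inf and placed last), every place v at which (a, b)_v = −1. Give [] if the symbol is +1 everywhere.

[3, inf]

(a, b) ≡ (-966, -138) mod (ℚ^×)²; places V = {2, 3, 5, 7, 23, ∞}.
(a,b)_2: α=1, β=-1; u≡5, v≡3 (mod 8); ε(u)ε(v)=0·1, αω(v)=1·1, βω(u)=-1·1; sum ≡ 0  ⇒  +1.
(a,b)_23: α=3, u≡18; β=1, v≡10 (mod 23); (18|23)=+1, (10|23)=-1; sign (−1)^1·+1^1·-1^3 = +1.
(a,b)_∞: sgn(-966)=−, sgn(-138)=−, so -1.
(a,b)_5: α=2, u≡4; β=0, v≡3 (mod 5); (4|5)=+1, (3|5)=-1; sign (−1)^0·+1^0·-1^2 = +1.
(a,b)_3: α=1, u≡2; β=1, v≡2 (mod 3); (2|3)=-1, (2|3)=-1; sign (−1)^1·-1^1·-1^1 = -1.
(a,b)_7: α=-1, u≡4; β=0, v≡4 (mod 7); (4|7)=+1, (4|7)=+1; sign (−1)^0·+1^0·+1^-1 = +1.
(-966, -138 / ℚ) ramifies at {3, ∞}: a division algebra.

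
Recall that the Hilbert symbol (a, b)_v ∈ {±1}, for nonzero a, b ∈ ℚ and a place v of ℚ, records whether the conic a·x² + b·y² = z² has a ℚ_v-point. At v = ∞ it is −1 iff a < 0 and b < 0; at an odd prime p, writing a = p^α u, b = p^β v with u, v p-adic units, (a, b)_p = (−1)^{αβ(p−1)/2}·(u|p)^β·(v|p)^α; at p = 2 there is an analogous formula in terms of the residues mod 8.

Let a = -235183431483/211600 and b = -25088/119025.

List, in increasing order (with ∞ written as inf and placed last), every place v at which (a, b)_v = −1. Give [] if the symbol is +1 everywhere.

Mod squares: a ≡ -89947, b ≡ -2. Check v ∈ {∞, 2, 3, 5, 7, 11, 13, 17, 23, 37}.
v=17: a=17^1·(≡1), b=17^0·(≡9) mod 17; (1|17)=+1, (9|17)=+1; (−1)^{1·0·8}·(+1)^0·(+1)^1 = +1.
v=37: a=37^1·(≡25), b=37^0·(≡19) mod 37; (25|37)=+1, (19|37)=-1; (−1)^{1·0·18}·(+1)^0·(-1)^1 = -1.
v=3: a=3^2·(≡2), b=3^-2·(≡1) mod 3; (2|3)=-1, (1|3)=+1; (−1)^{2·-2·1}·(-1)^-2·(+1)^2 = +1.
v=5: a=5^-2·(≡3), b=5^-2·(≡2) mod 5; (3|5)=-1, (2|5)=-1; (−1)^{-2·-2·2}·(-1)^-2·(-1)^-2 = +1.
v=23: a=23^-2·(≡2), b=23^-2·(≡22) mod 23; (2|23)=+1, (22|23)=-1; (−1)^{-2·-2·11}·(+1)^-2·(-1)^-2 = +1.
v=7: a=7^4·(≡3), b=7^2·(≡5) mod 7; (3|7)=-1, (5|7)=-1; (−1)^{4·2·3}·(-1)^2·(-1)^4 = +1.
v=11: a=11^3·(≡6), b=11^0·(≡5) mod 11; (6|11)=-1, (5|11)=+1; (−1)^{3·0·5}·(-1)^0·(+1)^3 = +1.
v=∞: -89947 < 0 and -2 < 0  ⇒  (a,b)_∞ = -1.
v=2: v_2(a)=-4, v_2(b)=9; units ≡ 5, 7 (mod 8); ε·ε+αω+βω = 0·1+-4·0+9·1 ≡ 1  ⇒  (a,b)_2 = -1.
v=13: a=13^1·(≡10), b=13^0·(≡8) mod 13; (10|13)=+1, (8|13)=-1; (−1)^{1·0·6}·(+1)^0·(-1)^1 = -1.
(-89947, -2 / ℚ) ramifies at {2, 13, 37, ∞}: a division algebra.

[2, 13, 37, inf]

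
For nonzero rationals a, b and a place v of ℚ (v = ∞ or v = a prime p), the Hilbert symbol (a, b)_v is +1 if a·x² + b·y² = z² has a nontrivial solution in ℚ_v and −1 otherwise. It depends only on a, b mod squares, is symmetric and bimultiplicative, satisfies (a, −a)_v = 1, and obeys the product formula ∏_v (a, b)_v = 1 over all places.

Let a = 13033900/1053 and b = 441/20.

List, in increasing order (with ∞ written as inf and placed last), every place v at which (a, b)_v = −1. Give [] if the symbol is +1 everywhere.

[5, 13]

(a, b) ≡ (5863, 5) mod (ℚ^×)²; places V = {2, 3, 5, 7, 11, 13, 17, 41, ∞}.
(a,b)_2: α=2, β=-2; u≡7, v≡5 (mod 8); ε(u)ε(v)=1·0, αω(v)=2·1, βω(u)=-2·0; sum ≡ 0  ⇒  +1.
(a,b)_11: α=1, u≡3; β=0, v≡5 (mod 11); (3|11)=+1, (5|11)=+1; sign (−1)^0·+1^0·+1^1 = +1.
(a,b)_7: α=0, u≡4; β=2, v≡5 (mod 7); (4|7)=+1, (5|7)=-1; sign (−1)^0·+1^2·-1^0 = +1.
(a,b)_5: α=2, u≡2; β=-1, v≡4 (mod 5); (2|5)=-1, (4|5)=+1; sign (−1)^0·-1^-1·+1^2 = -1.
(a,b)_13: α=-1, u≡3; β=0, v≡11 (mod 13); (3|13)=+1, (11|13)=-1; sign (−1)^0·+1^0·-1^-1 = -1.
(a,b)_41: α=1, u≡20; β=0, v≡20 (mod 41); (20|41)=+1, (20|41)=+1; sign (−1)^0·+1^0·+1^1 = +1.
(a,b)_∞: sgn(5863)=+, sgn(5)=+, so +1.
(a,b)_17: α=2, u≡1; β=0, v≡11 (mod 17); (1|17)=+1, (11|17)=-1; sign (−1)^0·+1^0·-1^2 = +1.
(a,b)_3: α=-4, u≡1; β=2, v≡2 (mod 3); (1|3)=+1, (2|3)=-1; sign (−1)^0·+1^2·-1^-4 = +1.
|Ram(5863, 5)| = 2, even; anisotropic at {5, 13}.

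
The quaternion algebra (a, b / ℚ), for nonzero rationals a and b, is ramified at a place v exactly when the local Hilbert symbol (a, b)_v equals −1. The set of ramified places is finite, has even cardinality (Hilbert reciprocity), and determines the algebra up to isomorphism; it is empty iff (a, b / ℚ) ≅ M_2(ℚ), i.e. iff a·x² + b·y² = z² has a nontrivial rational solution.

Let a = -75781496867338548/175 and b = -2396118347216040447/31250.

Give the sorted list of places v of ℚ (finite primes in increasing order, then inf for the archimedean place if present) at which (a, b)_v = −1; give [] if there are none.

Mod squares: a ≡ -51051, b ≡ -14. Check v ∈ {∞, 2, 3, 5, 7, 11, 13, 17}.
v=7: a=7^-1·(≡2), b=7^1·(≡6) mod 7; (2|7)=+1, (6|7)=-1; (−1)^{-1·1·3}·(+1)^1·(-1)^-1 = +1.
v=13: a=13^5·(≡10), b=13^4·(≡3) mod 13; (10|13)=+1, (3|13)=+1; (−1)^{5·4·6}·(+1)^4·(+1)^5 = +1.
v=∞: -51051 < 0 and -14 < 0  ⇒  (a,b)_∞ = -1.
v=3: a=3^3·(≡2), b=3^4·(≡1) mod 3; (2|3)=-1, (1|3)=+1; (−1)^{3·4·1}·(-1)^4·(+1)^3 = +1.
v=17: a=17^5·(≡7), b=17^4·(≡5) mod 17; (7|17)=-1, (5|17)=-1; (−1)^{5·4·8}·(-1)^4·(-1)^5 = -1.
v=2: v_2(a)=2, v_2(b)=-1; units ≡ 5, 1 (mod 8); ε·ε+αω+βω = 0·0+2·0+-1·1 ≡ 1  ⇒  (a,b)_2 = -1.
v=5: a=5^-2·(≡1), b=5^-6·(≡4) mod 5; (1|5)=+1, (4|5)=+1; (−1)^{-2·-6·2}·(+1)^-6·(+1)^-2 = +1.
v=11: a=11^3·(≡9), b=11^6·(≡6) mod 11; (9|11)=+1, (6|11)=-1; (−1)^{3·6·5}·(+1)^6·(-1)^3 = -1.
(-51051, -14 / ℚ) ramifies at {2, 11, 17, ∞}: a division algebra.

[2, 11, 17, inf]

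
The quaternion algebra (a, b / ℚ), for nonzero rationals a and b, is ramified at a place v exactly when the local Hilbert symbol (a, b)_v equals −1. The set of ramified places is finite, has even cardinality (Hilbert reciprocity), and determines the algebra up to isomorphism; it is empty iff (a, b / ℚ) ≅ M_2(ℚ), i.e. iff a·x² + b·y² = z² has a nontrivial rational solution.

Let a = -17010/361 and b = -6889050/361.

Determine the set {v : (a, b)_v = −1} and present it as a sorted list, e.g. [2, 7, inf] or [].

[5, inf]

(a, b) ≡ (-210, -42) mod (ℚ^×)²; places V = {2, 3, 5, 7, 19, ∞}.
(a,b)_19: α=-2, u≡14; β=-2, v≡8 (mod 19); (14|19)=-1, (8|19)=-1; sign (−1)^0·-1^-2·-1^-2 = +1.
(a,b)_7: α=1, u≡5; β=1, v≡2 (mod 7); (5|7)=-1, (2|7)=+1; sign (−1)^1·-1^1·+1^1 = +1.
(a,b)_2: α=1, β=1; u≡7, v≡3 (mod 8); ε(u)ε(v)=1·1, αω(v)=1·1, βω(u)=1·0; sum ≡ 0  ⇒  +1.
(a,b)_5: α=1, u≡3; β=2, v≡3 (mod 5); (3|5)=-1, (3|5)=-1; sign (−1)^0·-1^2·-1^1 = -1.
(a,b)_3: α=5, u≡2; β=9, v≡1 (mod 3); (2|3)=-1, (1|3)=+1; sign (−1)^1·-1^9·+1^5 = +1.
(a,b)_∞: sgn(-210)=−, sgn(-42)=−, so -1.
|Ram(-210, -42)| = 2, even; anisotropic at {5, ∞}.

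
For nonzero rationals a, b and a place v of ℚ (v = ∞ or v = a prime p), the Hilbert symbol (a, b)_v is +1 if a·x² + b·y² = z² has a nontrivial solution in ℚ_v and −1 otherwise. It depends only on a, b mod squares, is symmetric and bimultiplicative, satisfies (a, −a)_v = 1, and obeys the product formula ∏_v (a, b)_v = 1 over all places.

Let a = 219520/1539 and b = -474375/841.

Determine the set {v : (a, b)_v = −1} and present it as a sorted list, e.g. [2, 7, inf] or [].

[11, 23]

Mod squares: a ≡ 1330, b ≡ -759. Check v ∈ {∞, 2, 3, 5, 7, 11, 19, 23, 29}.
v=11: a=11^0·(≡7), b=11^1·(≡10) mod 11; (7|11)=-1, (10|11)=-1; (−1)^{0·1·5}·(-1)^1·(-1)^0 = -1.
v=∞: 1330 > 0 and -759 < 0  ⇒  (a,b)_∞ = +1.
v=7: a=7^3·(≡4), b=7^0·(≡1) mod 7; (4|7)=+1, (1|7)=+1; (−1)^{3·0·3}·(+1)^0·(+1)^3 = +1.
v=2: v_2(a)=7, v_2(b)=0; units ≡ 1, 1 (mod 8); ε·ε+αω+βω = 0·0+7·0+0·0 ≡ 0  ⇒  (a,b)_2 = +1.
v=3: a=3^-4·(≡1), b=3^1·(≡2) mod 3; (1|3)=+1, (2|3)=-1; (−1)^{-4·1·1}·(+1)^1·(-1)^-4 = +1.
v=19: a=19^-1·(≡14), b=19^0·(≡11) mod 19; (14|19)=-1, (11|19)=+1; (−1)^{-1·0·9}·(-1)^0·(+1)^-1 = +1.
v=5: a=5^1·(≡1), b=5^4·(≡1) mod 5; (1|5)=+1, (1|5)=+1; (−1)^{1·4·2}·(+1)^4·(+1)^1 = +1.
v=23: a=23^0·(≡19), b=23^1·(≡4) mod 23; (19|23)=-1, (4|23)=+1; (−1)^{0·1·11}·(-1)^1·(+1)^0 = -1.
v=29: a=29^0·(≡24), b=29^-2·(≡7) mod 29; (24|29)=+1, (7|29)=+1; (−1)^{0·-2·14}·(+1)^-2·(+1)^0 = +1.
|Ram(1330, -759)| = 2, even; anisotropic at {11, 23}.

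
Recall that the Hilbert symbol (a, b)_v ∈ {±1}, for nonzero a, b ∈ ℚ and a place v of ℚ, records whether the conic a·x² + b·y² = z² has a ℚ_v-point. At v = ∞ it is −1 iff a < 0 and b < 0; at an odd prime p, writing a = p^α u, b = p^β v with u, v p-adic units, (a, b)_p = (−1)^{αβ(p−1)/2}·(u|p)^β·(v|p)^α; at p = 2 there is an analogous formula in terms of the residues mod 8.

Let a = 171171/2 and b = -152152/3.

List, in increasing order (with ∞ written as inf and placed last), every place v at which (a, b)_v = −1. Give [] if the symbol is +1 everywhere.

[7, 19]

(a, b) ≡ (38038, -114114) mod (ℚ^×)²; places V = {2, 3, 7, 11, 13, 19, ∞}.
(a,b)_2: α=-1, β=3; u≡3, v≡7 (mod 8); ε(u)ε(v)=1·1, αω(v)=-1·0, βω(u)=3·1; sum ≡ 0  ⇒  +1.
(a,b)_7: α=1, u≡1; β=1, v≡2 (mod 7); (1|7)=+1, (2|7)=+1; sign (−1)^1·+1^1·+1^1 = -1.
(a,b)_19: α=1, u≡11; β=1, v≡16 (mod 19); (11|19)=+1, (16|19)=+1; sign (−1)^1·+1^1·+1^1 = -1.
(a,b)_13: α=1, u≡12; β=1, v≡3 (mod 13); (12|13)=+1, (3|13)=+1; sign (−1)^0·+1^1·+1^1 = +1.
(a,b)_3: α=2, u≡1; β=-1, v≡2 (mod 3); (1|3)=+1, (2|3)=-1; sign (−1)^0·+1^-1·-1^2 = +1.
(a,b)_∞: sgn(38038)=+, sgn(-114114)=−, so +1.
(a,b)_11: α=1, u≡9; β=1, v≡2 (mod 11); (9|11)=+1, (2|11)=-1; sign (−1)^1·+1^1·-1^1 = +1.
(38038, -114114 / ℚ) ramifies at {7, 19}: a division algebra.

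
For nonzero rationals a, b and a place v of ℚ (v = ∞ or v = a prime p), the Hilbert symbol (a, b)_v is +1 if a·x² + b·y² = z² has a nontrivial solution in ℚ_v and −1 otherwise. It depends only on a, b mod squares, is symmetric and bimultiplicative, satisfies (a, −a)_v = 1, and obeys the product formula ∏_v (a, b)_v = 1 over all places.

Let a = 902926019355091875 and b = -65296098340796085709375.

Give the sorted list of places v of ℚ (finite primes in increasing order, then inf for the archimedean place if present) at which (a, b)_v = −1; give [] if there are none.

[5, 11, 13, 17]

(a, b) ≡ (187, -421135) mod (ℚ^×)²; places V = {2, 3, 5, 11, 13, 17, 19, 31, ∞}.
(a,b)_2: α=0, β=0; u≡3, v≡1 (mod 8); ε(u)ε(v)=1·0, αω(v)=0·0, βω(u)=0·1; sum ≡ 0  ⇒  +1.
(a,b)_13: α=2, u≡2; β=3, v≡1 (mod 13); (2|13)=-1, (1|13)=+1; sign (−1)^0·-1^3·+1^2 = -1.
(a,b)_3: α=2, u≡1; β=0, v≡2 (mod 3); (1|3)=+1, (2|3)=-1; sign (−1)^0·+1^0·-1^2 = +1.
(a,b)_19: α=2, u≡4; β=3, v≡3 (mod 19); (4|19)=+1, (3|19)=-1; sign (−1)^0·+1^3·-1^2 = +1.
(a,b)_17: α=1, u≡6; β=2, v≡5 (mod 17); (6|17)=-1, (5|17)=-1; sign (−1)^0·-1^2·-1^1 = -1.
(a,b)_5: α=4, u≡2; β=5, v≡3 (mod 5); (2|5)=-1, (3|5)=-1; sign (−1)^0·-1^5·-1^4 = -1.
(a,b)_∞: sgn(187)=+, sgn(-421135)=−, so +1.
(a,b)_31: α=2, u≡2; β=3, v≡12 (mod 31); (2|31)=+1, (12|31)=-1; sign (−1)^0·+1^3·-1^2 = +1.
(a,b)_11: α=5, u≡2; β=5, v≡8 (mod 11); (2|11)=-1, (8|11)=-1; sign (−1)^1·-1^5·-1^5 = -1.
Ram(187, -421135) = {5, 11, 13, 17}; no ℚ_5-point on the conic.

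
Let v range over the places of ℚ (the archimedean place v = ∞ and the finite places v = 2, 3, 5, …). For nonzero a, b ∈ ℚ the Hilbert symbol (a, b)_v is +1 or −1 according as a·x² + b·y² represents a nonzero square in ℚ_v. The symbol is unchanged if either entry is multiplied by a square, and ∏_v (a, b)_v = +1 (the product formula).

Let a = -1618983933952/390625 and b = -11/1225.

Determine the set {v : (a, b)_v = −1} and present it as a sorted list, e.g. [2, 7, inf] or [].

(a, b) ≡ (-266662, -11) mod (ℚ^×)²; places V = {2, 5, 7, 11, 17, 23, 31, ∞}.
(a,b)_7: α=2, u≡3; β=-2, v≡6 (mod 7); (3|7)=-1, (6|7)=-1; sign (−1)^0·-1^-2·-1^2 = +1.
(a,b)_5: α=-8, u≡3; β=-2, v≡1 (mod 5); (3|5)=-1, (1|5)=+1; sign (−1)^0·-1^-2·+1^-8 = +1.
(a,b)_23: α=1, u≡19; β=0, v≡2 (mod 23); (19|23)=-1, (2|23)=+1; sign (−1)^0·-1^0·+1^1 = +1.
(a,b)_2: α=11, β=0; u≡5, v≡5 (mod 8); ε(u)ε(v)=0·0, αω(v)=11·1, βω(u)=0·1; sum ≡ 1  ⇒  -1.
(a,b)_17: α=1, u≡12; β=0, v≡6 (mod 17); (12|17)=-1, (6|17)=-1; sign (−1)^0·-1^0·-1^1 = -1.
(a,b)_∞: sgn(-266662)=−, sgn(-11)=−, so -1.
(a,b)_11: α=3, u≡8; β=1, v≡8 (mod 11); (8|11)=-1, (8|11)=-1; sign (−1)^1·-1^1·-1^3 = -1.
(a,b)_31: α=1, u≡20; β=0, v≡9 (mod 31); (20|31)=+1, (9|31)=+1; sign (−1)^0·+1^0·+1^1 = +1.
Ram(-266662, -11) = {2, 11, 17, ∞}; no ℚ_2-point on the conic.

[2, 11, 17, inf]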